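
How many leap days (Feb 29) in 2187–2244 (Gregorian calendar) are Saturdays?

Leap years in 2187–2244: 14 of them.
Feb 29 weekday advances by 5 (mod 7) from one leap year to the next four years later (or differs when a century non-leap intervenes).
Leap-day weekdays: 2188:Fri 2192:Wed 2196:Mon 2204:Wed 2208:Mon 2212:Sat✓ 2216:Thu 2220:Tue 2224:Sun 2228:Fri 2232:Wed 2236:Mon 2240:Sat✓ 2244:Thu
Saturday: 2212, 2240 → 2.

2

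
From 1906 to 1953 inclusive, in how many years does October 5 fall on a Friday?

7

Track October 5's weekday year by year (advancing +1, or +2 across a Feb 29):
  1906: Fri ✓  1907: Sat (+1)  1908: Mon (+2)  1909: Tue (+1)  1910: Wed (+1)
  1911: Thu (+1)  1912: Sat (+2)  1913: Sun (+1)  1914: Mon (+1)  1915: Tue (+1)
  1916: Thu (+2)  1917: Fri (+1) ✓  1918: Sat (+1)  1919: Sun (+1)  … (20 more years) …
  1940: Sat (+2)  1941: Sun (+1)  1942: Mon (+1)  1943: Tue (+1)  1944: Thu (+2)
  1945: Fri (+1) ✓  1946: Sat (+1)  1947: Sun (+1)  1948: Tue (+2)  1949: Wed (+1)
  1950: Thu (+1)  1951: Fri (+1) ✓  1952: Sun (+2)  1953: Mon (+1)
Friday years: 1906, 1917, 1923, 1928, 1934, 1945, 1951 — 7 in total.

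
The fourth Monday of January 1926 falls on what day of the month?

25

January 1, 1926 is a Friday, so the first Monday is the 4th.
The fourth Monday is 4 + 21 = 25.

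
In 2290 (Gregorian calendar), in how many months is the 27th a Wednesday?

Check the 27th of each month of 2290: Jan 27: Mon, Feb 27: Thu, Mar 27: Thu, Apr 27: Sun, May 27: Tue, Jun 27: Fri, Jul 27: Sun, Aug 27: Wed, Sep 27: Sat, Oct 27: Mon, Nov 27: Thu, Dec 27: Sat.
Wednesday occurs in August — 1 month.

1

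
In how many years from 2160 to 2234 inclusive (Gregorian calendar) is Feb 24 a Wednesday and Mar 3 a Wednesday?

Check each year's weekday for Feb 24 and Mar 3:
  2160: Sun/Mon  2161: Tue/Tue  2162: Wed/Wed ✓  2163: Thu/Thu  2164: Fri/Sat  2165: Sun/Sun  2166: Mon/Mon  2167: Tue/Tue  2168: Wed/Thu  2169: Fri/Fri  2170: Sat/Sat  2171: Sun/Sun  2172: Mon/Tue  2173: Wed/Wed ✓  …(47 more)…  2221: Sat/Sat  2222: Sun/Sun  2223: Mon/Mon  2224: Tue/Wed  2225: Thu/Thu  2226: Fri/Fri  2227: Sat/Sat  2228: Sun/Mon  2229: Tue/Tue  2230: Wed/Wed ✓  2231: Thu/Thu  2232: Fri/Sat  2233: Sun/Sun  2234: Mon/Mon
Both conditions hold in: 2162, 2173, 2179, 2190, 2202, 2213, 2219, 2230 — 8.

8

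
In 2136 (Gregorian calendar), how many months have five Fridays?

A month of length L has five Fridays iff its first Friday is on day ≤ L−28 (so day 1–3 in a 31-day month, 1–2 in a 30-day month, day 1 in a leap February).
Checking each month of 2136: Jan starts Sun (31d); Feb starts Wed (29d); Mar starts Thu (31d) ✓; Apr starts Sun (30d); May starts Tue (31d); Jun starts Fri (30d) ✓; Jul starts Sun (31d); Aug starts Wed (31d) ✓; Sep starts Sat (30d); Oct starts Mon (31d); Nov starts Thu (30d) ✓; Dec starts Sat (31d).
Five-Friday months: March, June, August, November → 4.

4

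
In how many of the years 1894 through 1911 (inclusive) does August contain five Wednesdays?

9

August has 31 days; it has five Wednesdays when Wednesday falls among the first (month-length − 28) days — i.e. when August 1 is one of Wednesday/Tuesday/Monday.
August 1 by year: 1894:Wed✓ 1895:Thu 1896:Sat 1897:Sun 1898:Mon✓ 1899:Tue✓ 1900:Wed✓ 1901:Thu 1902:Fri 1903:Sat 1904:Mon✓ 1905:Tue✓ 1906:Wed✓ 1907:Thu 1908:Sat 1909:Sun 1910:Mon✓ 1911:Tue✓
Years with five Wednesdays: 1894, 1898, 1899, 1900, 1904, 1905, 1906, 1910, 1911 → 9.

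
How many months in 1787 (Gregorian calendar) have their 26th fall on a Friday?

Check the 26th of each month of 1787: Jan 26: Fri, Feb 26: Mon, Mar 26: Mon, Apr 26: Thu, May 26: Sat, Jun 26: Tue, Jul 26: Thu, Aug 26: Sun, Sep 26: Wed, Oct 26: Fri, Nov 26: Mon, Dec 26: Wed.
Friday occurs in January, October — 2 months.

2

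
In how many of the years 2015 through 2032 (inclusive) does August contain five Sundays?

August has 31 days; it has five Sundays when Sunday falls among the first (month-length − 28) days — i.e. when August 1 is one of Sunday/Saturday/Friday.
August 1 by year: 2015:Sat✓ 2016:Mon 2017:Tue 2018:Wed 2019:Thu 2020:Sat✓ 2021:Sun✓ 2022:Mon 2023:Tue 2024:Thu 2025:Fri✓ 2026:Sat✓ 2027:Sun✓ 2028:Tue 2029:Wed 2030:Thu 2031:Fri✓ 2032:Sun✓
Years with five Sundays: 2015, 2020, 2021, 2025, 2026, 2027, 2031, 2032 → 8.

8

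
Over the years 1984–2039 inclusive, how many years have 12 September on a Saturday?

Track 12 September's weekday year by year (advancing +1, or +2 across a Feb 29):
  1984: Wed  1985: Thu (+1)  1986: Fri (+1)  1987: Sat (+1) ✓  1988: Mon (+2)
  1989: Tue (+1)  1990: Wed (+1)  1991: Thu (+1)  1992: Sat (+2) ✓  1993: Sun (+1)
  1994: Mon (+1)  1995: Tue (+1)  1996: Thu (+2)  1997: Fri (+1)  … (28 more years) …
  2026: Sat (+1) ✓  2027: Sun (+1)  2028: Tue (+2)  2029: Wed (+1)  2030: Thu (+1)
  2031: Fri (+1)  2032: Sun (+2)  2033: Mon (+1)  2034: Tue (+1)  2035: Wed (+1)
  2036: Fri (+2)  2037: Sat (+1) ✓  2038: Sun (+1)  2039: Mon (+1)
Saturday years: 1987, 1992, 1998, 2009, 2015, 2020, 2026, 2037 — 8 in total.

8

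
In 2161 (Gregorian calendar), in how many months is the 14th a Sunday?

Check the 14th of each month of 2161: Jan 14: Wed, Feb 14: Sat, Mar 14: Sat, Apr 14: Tue, May 14: Thu, Jun 14: Sun, Jul 14: Tue, Aug 14: Fri, Sep 14: Mon, Oct 14: Wed, Nov 14: Sat, Dec 14: Mon.
Sunday occurs in June — 1 month.

1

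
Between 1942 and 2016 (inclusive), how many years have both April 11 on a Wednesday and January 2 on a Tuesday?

Check each year's weekday for April 11 and January 2:
  1942: Sat/Fri  1943: Sun/Sat  1944: Tue/Sun  1945: Wed/Tue ✓  1946: Thu/Wed  1947: Fri/Thu  1948: Sun/Fri  1949: Mon/Sun  1950: Tue/Mon  1951: Wed/Tue ✓  1952: Fri/Wed  1953: Sat/Fri  1954: Sun/Sat  1955: Mon/Sun  …(47 more)…  2003: Fri/Thu  2004: Sun/Fri  2005: Mon/Sun  2006: Tue/Mon  2007: Wed/Tue ✓  2008: Fri/Wed  2009: Sat/Fri  2010: Sun/Sat  2011: Mon/Sun  2012: Wed/Mon  2013: Thu/Wed  2014: Fri/Thu  2015: Sat/Fri  2016: Mon/Sat
Both conditions hold in: 1945, 1951, 1962, 1973, 1979, 1990, 2001, 2007 — 8.

8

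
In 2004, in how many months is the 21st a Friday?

1

Check the 21st of each month of 2004: Jan 21: Wed, Feb 21: Sat, Mar 21: Sun, Apr 21: Wed, May 21: Fri, Jun 21: Mon, Jul 21: Wed, Aug 21: Sat, Sep 21: Tue, Oct 21: Thu, Nov 21: Sun, Dec 21: Tue.
Friday occurs in May — 1 month.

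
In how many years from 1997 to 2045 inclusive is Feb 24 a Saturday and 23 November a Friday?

Check each year's weekday for Feb 24 and 23 November:
  1997: Mon/Sun  1998: Tue/Mon  1999: Wed/Tue  2000: Thu/Thu  2001: Sat/Fri ✓  2002: Sun/Sat  2003: Mon/Sun  2004: Tue/Tue  2005: Thu/Wed  2006: Fri/Thu  2007: Sat/Fri ✓  2008: Sun/Sun  2009: Tue/Mon  2010: Wed/Tue  …(21 more)…  2032: Tue/Tue  2033: Thu/Wed  2034: Fri/Thu  2035: Sat/Fri ✓  2036: Sun/Sun  2037: Tue/Mon  2038: Wed/Tue  2039: Thu/Wed  2040: Fri/Fri  2041: Sun/Sat  2042: Mon/Sun  2043: Tue/Mon  2044: Wed/Wed  2045: Fri/Thu
Both conditions hold in: 2001, 2007, 2018, 2029, 2035 — 5.

5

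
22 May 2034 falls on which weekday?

Monday

January 1, 2034 is a Sunday.
May 22 is day 142 of the year, i.e. 141 days after Jan 1.
141 mod 7 = 1, so advance 1 weekday from Sunday: Monday.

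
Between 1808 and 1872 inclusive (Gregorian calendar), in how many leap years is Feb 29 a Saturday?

Leap years in 1808–1872: 17 of them.
Feb 29 weekday advances by 5 (mod 7) from one leap year to the next four years later (or differs when a century non-leap intervenes).
Leap-day weekdays: 1808:Mon 1812:Sat✓ 1816:Thu 1820:Tue 1824:Sun 1828:Fri 1832:Wed 1836:Mon 1840:Sat✓ 1844:Thu 1848:Tue 1852:Sun 1856:Fri 1860:Wed 1864:Mon 1868:Sat✓ 1872:Thu
Saturday: 1812, 1840, 1868 → 3.

3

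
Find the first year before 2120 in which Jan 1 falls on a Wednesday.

Jan 1 advances by 2 weekdays after a leap year and by 1 after a common year.
2120: Jan 1 is Monday (leap).
2119: Sunday
2118: Saturday
2117: Friday
2116: Wednesday (leap)
2116 begins on a Wednesday

2116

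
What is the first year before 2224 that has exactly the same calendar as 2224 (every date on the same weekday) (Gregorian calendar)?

2184

Two years share a calendar iff Jan 1 falls on the same weekday and both are leap or both are common. 2224: Jan 1 is Thursday, leap year.
2223: Jan 1 Wednesday, common
2222: Jan 1 Tuesday, common
2221: Jan 1 Monday, common
2220: Jan 1 Saturday, leap
2219: Jan 1 Friday, common
2218: Jan 1 Thursday, common
2217: Jan 1 Wednesday, common
2216: Jan 1 Monday, leap
2215: Jan 1 Sunday, common
2214: Jan 1 Saturday, common
2213: Jan 1 Friday, common
2212: Jan 1 Wednesday, leap
2211: Jan 1 Tuesday, common
2210: Jan 1 Monday, common
2209: Jan 1 Sunday, common
2208: Jan 1 Friday, leap
2207: Jan 1 Thursday, common
2206: Jan 1 Wednesday, common
2205: Jan 1 Tuesday, common
2204: Jan 1 Sunday, leap
2203: Jan 1 Saturday, common
2202: Jan 1 Friday, common
2201: Jan 1 Thursday, common
2200: Jan 1 Wednesday, common
2199: Jan 1 Tuesday, common
2198: Jan 1 Monday, common
2197: Jan 1 Sunday, common
2196: Jan 1 Friday, leap
2195: Jan 1 Thursday, common
2194: Jan 1 Wednesday, common
2193: Jan 1 Tuesday, common
2192: Jan 1 Sunday, leap
2191: Jan 1 Saturday, common
2190: Jan 1 Friday, common
2189: Jan 1 Thursday, common
2188: Jan 1 Tuesday, leap
2187: Jan 1 Monday, common
2186: Jan 1 Sunday, common
2185: Jan 1 Saturday, common
2184: Jan 1 Thursday, leap
2184 matches on both conditions.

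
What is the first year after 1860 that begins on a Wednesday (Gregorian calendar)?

1862

Jan 1 advances by 2 weekdays after a leap year and by 1 after a common year.
1860: Jan 1 is Sunday (leap).
1861: Tuesday
1862: Wednesday
1862 begins on a Wednesday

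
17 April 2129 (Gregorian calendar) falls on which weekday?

January 1, 2129 is a Saturday.
April 17 is day 107 of the year, i.e. 106 days after Jan 1.
106 mod 7 = 1, so advance 1 weekday from Saturday: Sunday.

Sunday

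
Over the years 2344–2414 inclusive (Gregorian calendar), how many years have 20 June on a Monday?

Track 20 June's weekday year by year (advancing +1, or +2 across a Feb 29):
  2344: Tue  2345: Wed (+1)  2346: Thu (+1)  2347: Fri (+1)  2348: Sun (+2)
  2349: Mon (+1) ✓  2350: Tue (+1)  2351: Wed (+1)  2352: Fri (+2)  2353: Sat (+1)
  2354: Sun (+1)  2355: Mon (+1) ✓  2356: Wed (+2)  2357: Thu (+1)  … (43 more years) …
  2401: Wed (+1)  2402: Thu (+1)  2403: Fri (+1)  2404: Sun (+2)  2405: Mon (+1) ✓
  2406: Tue (+1)  2407: Wed (+1)  2408: Fri (+2)  2409: Sat (+1)  2410: Sun (+1)
  2411: Mon (+1) ✓  2412: Wed (+2)  2413: Thu (+1)  2414: Fri (+1)
Monday years: 2349, 2355, 2360, 2366, 2377, 2383, 2388, 2394, 2405, 2411 — 10 in total.

10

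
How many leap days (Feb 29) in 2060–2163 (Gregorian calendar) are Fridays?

5

Leap years in 2060–2163: 25 of them.
Feb 29 weekday advances by 5 (mod 7) from one leap year to the next four years later (or differs when a century non-leap intervenes).
Leap-day weekdays: 2060:Sun 2064:Fri✓ 2068:Wed 2072:Mon 2076:Sat 2080:Thu 2084:Tue 2088:Sun 2092:Fri✓ 2096:Wed 2104:Fri✓ 2108:Wed 2112:Mon 2116:Sat 2120:Thu 2124:Tue 2128:Sun 2132:Fri✓ 2136:Wed 2140:Mon 2144:Sat 2148:Thu 2152:Tue 2156:Sun 2160:Fri✓
Friday: 2064, 2092, 2104, 2132, 2160 → 5.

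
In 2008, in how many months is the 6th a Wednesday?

Check the 6th of each month of 2008: Jan 6: Sun, Feb 6: Wed, Mar 6: Thu, Apr 6: Sun, May 6: Tue, Jun 6: Fri, Jul 6: Sun, Aug 6: Wed, Sep 6: Sat, Oct 6: Mon, Nov 6: Thu, Dec 6: Sat.
Wednesday occurs in February, August — 2 months.

2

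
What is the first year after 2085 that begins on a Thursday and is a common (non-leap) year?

Jan 1 advances by 2 weekdays after a leap year and by 1 after a common year.
2085: Jan 1 is Monday.
2086: Tuesday
2087: Wednesday
2088: Thursday (leap)
2089: Saturday
2090: Sunday
2091: Monday
2092: Tuesday (leap)
2093: Thursday
2093 begins on a Thursday and is a common year.

2093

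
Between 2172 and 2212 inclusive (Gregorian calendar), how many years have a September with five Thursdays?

11

September has 30 days; it has five Thursdays when Thursday falls among the first (month-length − 28) days — i.e. when September 1 is one of Thursday/Wednesday.
September 1 by year: 2172:Tue 2173:Wed✓ 2174:Thu✓ 2175:Fri 2176:Sun 2177:Mon 2178:Tue 2179:Wed✓ 2180:Fri 2181:Sat 2182:Sun 2183:Mon 2184:Wed✓ 2185:Thu✓ 2186:Fri …(11 more)… 2198:Sat 2199:Sun 2200:Mon 2201:Tue 2202:Wed✓ 2203:Thu✓ 2204:Sat 2205:Sun 2206:Mon 2207:Tue 2208:Thu✓ 2209:Fri 2210:Sat 2211:Sun 2212:Tue
Years with five Thursdays: 2173, 2174, 2179, 2184, 2185, 2190, 2191, 2196, 2202, 2203, 2208 → 11.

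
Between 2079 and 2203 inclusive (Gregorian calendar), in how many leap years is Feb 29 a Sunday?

4

Leap years in 2079–2203: 29 of them.
Feb 29 weekday advances by 5 (mod 7) from one leap year to the next four years later (or differs when a century non-leap intervenes).
Leap-day weekdays: 2080:Thu 2084:Tue 2088:Sun✓ 2092:Fri 2096:Wed 2104:Fri 2108:Wed 2112:Mon 2116:Sat 2120:Thu 2124:Tue 2128:Sun✓ 2132:Fri …(3 more)… 2148:Thu 2152:Tue 2156:Sun✓ 2160:Fri 2164:Wed 2168:Mon 2172:Sat 2176:Thu 2180:Tue 2184:Sun✓ 2188:Fri 2192:Wed 2196:Mon
Sunday: 2088, 2128, 2156, 2184 → 4.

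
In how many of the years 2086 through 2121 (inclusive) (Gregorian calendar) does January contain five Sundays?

16

January has 31 days; it has five Sundays when Sunday falls among the first (month-length − 28) days — i.e. when January 1 is one of Sunday/Saturday/Friday.
January 1 by year: 2086:Tue 2087:Wed 2088:Thu 2089:Sat✓ 2090:Sun✓ 2091:Mon 2092:Tue 2093:Thu 2094:Fri✓ 2095:Sat✓ 2096:Sun✓ 2097:Tue 2098:Wed 2099:Thu 2100:Fri✓ …(6 more)… 2107:Sat✓ 2108:Sun✓ 2109:Tue 2110:Wed 2111:Thu 2112:Fri✓ 2113:Sun✓ 2114:Mon 2115:Tue 2116:Wed 2117:Fri✓ 2118:Sat✓ 2119:Sun✓ 2120:Mon 2121:Wed
Years with five Sundays: 2089, 2090, 2094, 2095, 2096, 2100, 2101, 2102, 2106, 2107, 2108, 2112, 2113, 2117, 2118, 2119 → 16.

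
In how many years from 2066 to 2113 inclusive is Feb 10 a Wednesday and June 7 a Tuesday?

2

Check each year's weekday for Feb 10 and June 7:
  2066: Wed/Mon  2067: Thu/Tue  2068: Fri/Thu  2069: Sun/Fri  2070: Mon/Sat  2071: Tue/Sun  2072: Wed/Tue ✓  2073: Fri/Wed  2074: Sat/Thu  2075: Sun/Fri  2076: Mon/Sun  2077: Wed/Mon  2078: Thu/Tue  2079: Fri/Wed  …(20 more)…  2100: Wed/Mon  2101: Thu/Tue  2102: Fri/Wed  2103: Sat/Thu  2104: Sun/Sat  2105: Tue/Sun  2106: Wed/Mon  2107: Thu/Tue  2108: Fri/Thu  2109: Sun/Fri  2110: Mon/Sat  2111: Tue/Sun  2112: Wed/Tue ✓  2113: Fri/Wed
Both conditions hold in: 2072, 2112 — 2.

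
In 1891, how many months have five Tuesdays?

A month of length L has five Tuesdays iff its first Tuesday is on day ≤ L−28 (so day 1–3 in a 31-day month, 1–2 in a 30-day month, day 1 in a leap February).
Checking each month of 1891: Jan starts Thu (31d); Feb starts Sun (28d); Mar starts Sun (31d) ✓; Apr starts Wed (30d); May starts Fri (31d); Jun starts Mon (30d) ✓; Jul starts Wed (31d); Aug starts Sat (31d); Sep starts Tue (30d) ✓; Oct starts Thu (31d); Nov starts Sun (30d); Dec starts Tue (31d) ✓.
Five-Tuesday months: March, June, September, December → 4.

4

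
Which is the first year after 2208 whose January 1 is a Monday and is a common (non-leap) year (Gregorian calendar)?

2210

Jan 1 advances by 2 weekdays after a leap year and by 1 after a common year.
2208: Jan 1 is Friday (leap).
2209: Sunday
2210: Monday
2210 begins on a Monday and is a common year.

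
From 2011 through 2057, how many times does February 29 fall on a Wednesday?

Leap years in 2011–2057: 12 of them.
Feb 29 weekday advances by 5 (mod 7) from one leap year to the next four years later (or differs when a century non-leap intervenes).
Leap-day weekdays: 2012:Wed✓ 2016:Mon 2020:Sat 2024:Thu 2028:Tue 2032:Sun 2036:Fri 2040:Wed✓ 2044:Mon 2048:Sat 2052:Thu 2056:Tue
Wednesday: 2012, 2040 → 2.

2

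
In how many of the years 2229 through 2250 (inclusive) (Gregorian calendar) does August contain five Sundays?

August has 31 days; it has five Sundays when Sunday falls among the first (month-length − 28) days — i.e. when August 1 is one of Sunday/Saturday/Friday.
August 1 by year: 2229:Sat✓ 2230:Sun✓ 2231:Mon 2232:Wed 2233:Thu 2234:Fri✓ 2235:Sat✓ 2236:Mon 2237:Tue 2238:Wed 2239:Thu 2240:Sat✓ 2241:Sun✓ 2242:Mon 2243:Tue 2244:Thu 2245:Fri✓ 2246:Sat✓ 2247:Sun✓ 2248:Tue 2249:Wed 2250:Thu
Years with five Sundays: 2229, 2230, 2234, 2235, 2240, 2241, 2245, 2246, 2247 → 9.

9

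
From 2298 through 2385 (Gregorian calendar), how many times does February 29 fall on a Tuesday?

Leap years in 2298–2385: 21 of them.
Feb 29 weekday advances by 5 (mod 7) from one leap year to the next four years later (or differs when a century non-leap intervenes).
Leap-day weekdays: 2304:Mon 2308:Sat 2312:Thu 2316:Tue✓ 2320:Sun 2324:Fri 2328:Wed 2332:Mon 2336:Sat 2340:Thu 2344:Tue✓ 2348:Sun 2352:Fri 2356:Wed 2360:Mon 2364:Sat 2368:Thu 2372:Tue✓ 2376:Sun 2380:Fri 2384:Wed
Tuesday: 2316, 2344, 2372 → 3.

3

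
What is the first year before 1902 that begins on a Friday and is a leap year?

1892

Jan 1 advances by 2 weekdays after a leap year and by 1 after a common year.
1902: Jan 1 is Wednesday.
1901: Tuesday
1900: Monday
1899: Sunday
1898: Saturday
1897: Friday
1896: Wednesday (leap)
1895: Tuesday
1894: Monday
1893: Sunday
1892: Friday (leap)
1892 begins on a Friday and is a leap year.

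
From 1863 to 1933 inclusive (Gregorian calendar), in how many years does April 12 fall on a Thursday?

Track April 12's weekday year by year (advancing +1, or +2 across a Feb 29):
  1863: Sun  1864: Tue (+2)  1865: Wed (+1)  1866: Thu (+1) ✓  1867: Fri (+1)
  1868: Sun (+2)  1869: Mon (+1)  1870: Tue (+1)  1871: Wed (+1)  1872: Fri (+2)
  1873: Sat (+1)  1874: Sun (+1)  1875: Mon (+1)  1876: Wed (+2)  … (43 more years) …
  1920: Mon (+2)  1921: Tue (+1)  1922: Wed (+1)  1923: Thu (+1) ✓  1924: Sat (+2)
  1925: Sun (+1)  1926: Mon (+1)  1927: Tue (+1)  1928: Thu (+2) ✓  1929: Fri (+1)
  1930: Sat (+1)  1931: Sun (+1)  1932: Tue (+2)  1933: Wed (+1)
Thursday years: 1866, 1877, 1883, 1888, 1894, 1900, 1906, 1917, 1923, 1928 — 10 in total.

10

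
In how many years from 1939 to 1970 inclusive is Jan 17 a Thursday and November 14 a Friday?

Check each year's weekday for Jan 17 and November 14:
  1939: Tue/Tue  1940: Wed/Thu  1941: Fri/Fri  1942: Sat/Sat  1943: Sun/Sun  1944: Mon/Tue  1945: Wed/Wed  1946: Thu/Thu  1947: Fri/Fri  1948: Sat/Sun  1949: Mon/Mon  1950: Tue/Tue  1951: Wed/Wed  1952: Thu/Fri ✓  …(4 more)…  1957: Thu/Thu  1958: Fri/Fri  1959: Sat/Sat  1960: Sun/Mon  1961: Tue/Tue  1962: Wed/Wed  1963: Thu/Thu  1964: Fri/Sat  1965: Sun/Sun  1966: Mon/Mon  1967: Tue/Tue  1968: Wed/Thu  1969: Fri/Fri  1970: Sat/Sat
Both conditions hold in: 1952 — 1.

1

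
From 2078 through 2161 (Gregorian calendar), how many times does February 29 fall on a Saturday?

Leap years in 2078–2161: 20 of them.
Feb 29 weekday advances by 5 (mod 7) from one leap year to the next four years later (or differs when a century non-leap intervenes).
Leap-day weekdays: 2080:Thu 2084:Tue 2088:Sun 2092:Fri 2096:Wed 2104:Fri 2108:Wed 2112:Mon 2116:Sat✓ 2120:Thu 2124:Tue 2128:Sun 2132:Fri 2136:Wed 2140:Mon 2144:Sat✓ 2148:Thu 2152:Tue 2156:Sun 2160:Fri
Saturday: 2116, 2144 → 2.

2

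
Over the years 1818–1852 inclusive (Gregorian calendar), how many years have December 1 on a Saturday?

5

Track December 1's weekday year by year (advancing +1, or +2 across a Feb 29):
  1818: Tue  1819: Wed (+1)  1820: Fri (+2)  1821: Sat (+1) ✓  1822: Sun (+1)
  1823: Mon (+1)  1824: Wed (+2)  1825: Thu (+1)  1826: Fri (+1)  1827: Sat (+1) ✓
  1828: Mon (+2)  1829: Tue (+1)  1830: Wed (+1)  1831: Thu (+1)  … (7 more years) …
  1839: Sun (+1)  1840: Tue (+2)  1841: Wed (+1)  1842: Thu (+1)  1843: Fri (+1)
  1844: Sun (+2)  1845: Mon (+1)  1846: Tue (+1)  1847: Wed (+1)  1848: Fri (+2)
  1849: Sat (+1) ✓  1850: Sun (+1)  1851: Mon (+1)  1852: Wed (+2)
Saturday years: 1821, 1827, 1832, 1838, 1849 — 5 in total.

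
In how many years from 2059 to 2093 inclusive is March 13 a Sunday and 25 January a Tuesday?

Check each year's weekday for March 13 and 25 January:
  2059: Thu/Sat  2060: Sat/Sun  2061: Sun/Tue ✓  2062: Mon/Wed  2063: Tue/Thu  2064: Thu/Fri  2065: Fri/Sun  2066: Sat/Mon  2067: Sun/Tue ✓  2068: Tue/Wed  2069: Wed/Fri  2070: Thu/Sat  2071: Fri/Sun  2072: Sun/Mon  …(7 more)…  2080: Wed/Thu  2081: Thu/Sat  2082: Fri/Sun  2083: Sat/Mon  2084: Mon/Tue  2085: Tue/Thu  2086: Wed/Fri  2087: Thu/Sat  2088: Sat/Sun  2089: Sun/Tue ✓  2090: Mon/Wed  2091: Tue/Thu  2092: Thu/Fri  2093: Fri/Sun
Both conditions hold in: 2061, 2067, 2078, 2089 — 4.

4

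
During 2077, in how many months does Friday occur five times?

5

A month of length L has five Fridays iff its first Friday is on day ≤ L−28 (so day 1–3 in a 31-day month, 1–2 in a 30-day month, day 1 in a leap February).
Checking each month of 2077: Jan starts Fri (31d) ✓; Feb starts Mon (28d); Mar starts Mon (31d); Apr starts Thu (30d) ✓; May starts Sat (31d); Jun starts Tue (30d); Jul starts Thu (31d) ✓; Aug starts Sun (31d); Sep starts Wed (30d); Oct starts Fri (31d) ✓; Nov starts Mon (30d); Dec starts Wed (31d) ✓.
Five-Friday months: January, April, July, October, December → 5.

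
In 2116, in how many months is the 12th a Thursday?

2

Check the 12th of each month of 2116: Jan 12: Sun, Feb 12: Wed, Mar 12: Thu, Apr 12: Sun, May 12: Tue, Jun 12: Fri, Jul 12: Sun, Aug 12: Wed, Sep 12: Sat, Oct 12: Mon, Nov 12: Thu, Dec 12: Sat.
Thursday occurs in March, November — 2 months.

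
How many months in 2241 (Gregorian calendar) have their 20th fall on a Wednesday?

Check the 20th of each month of 2241: Jan 20: Wed, Feb 20: Sat, Mar 20: Sat, Apr 20: Tue, May 20: Thu, Jun 20: Sun, Jul 20: Tue, Aug 20: Fri, Sep 20: Mon, Oct 20: Wed, Nov 20: Sat, Dec 20: Mon.
Wednesday occurs in January, October — 2 months.

2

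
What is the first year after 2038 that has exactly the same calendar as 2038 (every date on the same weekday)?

2049

Two years share a calendar iff Jan 1 falls on the same weekday and both are leap or both are common. 2038: Jan 1 is Friday, common year.
2039: Jan 1 Saturday, common
2040: Jan 1 Sunday, leap
2041: Jan 1 Tuesday, common
2042: Jan 1 Wednesday, common
2043: Jan 1 Thursday, common
2044: Jan 1 Friday, leap
2045: Jan 1 Sunday, common
2046: Jan 1 Monday, common
2047: Jan 1 Tuesday, common
2048: Jan 1 Wednesday, leap
2049: Jan 1 Friday, common
2049 matches on both conditions.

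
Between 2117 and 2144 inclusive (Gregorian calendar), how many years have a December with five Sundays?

December has 31 days; it has five Sundays when Sunday falls among the first (month-length − 28) days — i.e. when December 1 is one of Sunday/Saturday/Friday.
December 1 by year: 2117:Wed 2118:Thu 2119:Fri✓ 2120:Sun✓ 2121:Mon 2122:Tue 2123:Wed 2124:Fri✓ 2125:Sat✓ 2126:Sun✓ 2127:Mon 2128:Wed 2129:Thu 2130:Fri✓ 2131:Sat✓ 2132:Mon 2133:Tue 2134:Wed 2135:Thu 2136:Sat✓ 2137:Sun✓ 2138:Mon 2139:Tue 2140:Thu 2141:Fri✓ 2142:Sat✓ 2143:Sun✓ 2144:Tue
Years with five Sundays: 2119, 2120, 2124, 2125, 2126, 2130, 2131, 2136, 2137, 2141, 2142, 2143 → 12.

12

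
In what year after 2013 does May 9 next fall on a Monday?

2016

From one year to the next, a fixed date's weekday advances by 1, or by 2 when a Feb 29 lies between the two dates.
2013: May 9 is Thursday.
2014: Friday (+1)
2015: Saturday (+1)
2016: Monday (+2)
May 9 falls on a Monday in 2016.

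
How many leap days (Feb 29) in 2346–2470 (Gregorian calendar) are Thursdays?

Leap years in 2346–2470: 31 of them.
Feb 29 weekday advances by 5 (mod 7) from one leap year to the next four years later (or differs when a century non-leap intervenes).
Leap-day weekdays: 2348:Sun 2352:Fri 2356:Wed 2360:Mon 2364:Sat 2368:Thu✓ 2372:Tue 2376:Sun 2380:Fri 2384:Wed 2388:Mon 2392:Sat 2396:Thu✓ …(5 more)… 2420:Sat 2424:Thu✓ 2428:Tue 2432:Sun 2436:Fri 2440:Wed 2444:Mon 2448:Sat 2452:Thu✓ 2456:Tue 2460:Sun 2464:Fri 2468:Wed
Thursday: 2368, 2396, 2424, 2452 → 4.

4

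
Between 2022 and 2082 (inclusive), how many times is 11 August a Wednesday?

Track 11 August's weekday year by year (advancing +1, or +2 across a Feb 29):
  2022: Thu  2023: Fri (+1)  2024: Sun (+2)  2025: Mon (+1)  2026: Tue (+1)
  2027: Wed (+1) ✓  2028: Fri (+2)  2029: Sat (+1)  2030: Sun (+1)  2031: Mon (+1)
  2032: Wed (+2) ✓  2033: Thu (+1)  2034: Fri (+1)  2035: Sat (+1)  … (33 more years) …
  2069: Sun (+1)  2070: Mon (+1)  2071: Tue (+1)  2072: Thu (+2)  2073: Fri (+1)
  2074: Sat (+1)  2075: Sun (+1)  2076: Tue (+2)  2077: Wed (+1) ✓  2078: Thu (+1)
  2079: Fri (+1)  2080: Sun (+2)  2081: Mon (+1)  2082: Tue (+1)
Wednesday years: 2027, 2032, 2038, 2049, 2055, 2060, 2066, 2077 — 8 in total.

8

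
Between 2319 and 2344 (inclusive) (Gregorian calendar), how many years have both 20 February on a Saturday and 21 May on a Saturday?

1

Check each year's weekday for 20 February and 21 May:
  2319: Thu/Wed  2320: Fri/Fri  2321: Sun/Sat  2322: Mon/Sun  2323: Tue/Mon  2324: Wed/Wed  2325: Fri/Thu  2326: Sat/Fri  2327: Sun/Sat  2328: Mon/Mon  2329: Wed/Tue  2330: Thu/Wed  2331: Fri/Thu  2332: Sat/Sat ✓  2333: Mon/Sun  2334: Tue/Mon  2335: Wed/Tue  2336: Thu/Thu  2337: Sat/Fri  2338: Sun/Sat  2339: Mon/Sun  2340: Tue/Tue  2341: Thu/Wed  2342: Fri/Thu  2343: Sat/Fri  2344: Sun/Sun
Both conditions hold in: 2332 — 1.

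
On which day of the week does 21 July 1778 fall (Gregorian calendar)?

Tuesday

January 1, 1778 is a Thursday.
July 21 is day 202 of the year, i.e. 201 days after Jan 1.
201 mod 7 = 5, so advance 5 weekdays from Thursday: Tuesday.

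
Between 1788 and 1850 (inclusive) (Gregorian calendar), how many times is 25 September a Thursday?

Track 25 September's weekday year by year (advancing +1, or +2 across a Feb 29):
  1788: Thu ✓  1789: Fri (+1)  1790: Sat (+1)  1791: Sun (+1)  1792: Tue (+2)
  1793: Wed (+1)  1794: Thu (+1) ✓  1795: Fri (+1)  1796: Sun (+2)  1797: Mon (+1)
  1798: Tue (+1)  1799: Wed (+1)  1800: Thu (+1) ✓  1801: Fri (+1)  … (35 more years) …
  1837: Mon (+1)  1838: Tue (+1)  1839: Wed (+1)  1840: Fri (+2)  1841: Sat (+1)
  1842: Sun (+1)  1843: Mon (+1)  1844: Wed (+2)  1845: Thu (+1) ✓  1846: Fri (+1)
  1847: Sat (+1)  1848: Mon (+2)  1849: Tue (+1)  1850: Wed (+1)
Thursday years: 1788, 1794, 1800, 1806, 1817, 1823, 1828, 1834, 1845 — 9 in total.

9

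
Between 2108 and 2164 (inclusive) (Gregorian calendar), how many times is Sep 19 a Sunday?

Track Sep 19's weekday year by year (advancing +1, or +2 across a Feb 29):
  2108: Wed  2109: Thu (+1)  2110: Fri (+1)  2111: Sat (+1)  2112: Mon (+2)
  2113: Tue (+1)  2114: Wed (+1)  2115: Thu (+1)  2116: Sat (+2)  2117: Sun (+1) ✓
  2118: Mon (+1)  2119: Tue (+1)  2120: Thu (+2)  2121: Fri (+1)  … (29 more years) …
  2151: Sun (+1) ✓  2152: Tue (+2)  2153: Wed (+1)  2154: Thu (+1)  2155: Fri (+1)
  2156: Sun (+2) ✓  2157: Mon (+1)  2158: Tue (+1)  2159: Wed (+1)  2160: Fri (+2)
  2161: Sat (+1)  2162: Sun (+1) ✓  2163: Mon (+1)  2164: Wed (+2)
Sunday years: 2117, 2123, 2128, 2134, 2145, 2151, 2156, 2162 — 8 in total.

8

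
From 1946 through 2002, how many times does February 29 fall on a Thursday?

Leap years in 1946–2002: 14 of them.
Feb 29 weekday advances by 5 (mod 7) from one leap year to the next four years later (or differs when a century non-leap intervenes).
Leap-day weekdays: 1948:Sun 1952:Fri 1956:Wed 1960:Mon 1964:Sat 1968:Thu✓ 1972:Tue 1976:Sun 1980:Fri 1984:Wed 1988:Mon 1992:Sat 1996:Thu✓ 2000:Tue
Thursday: 1968, 1996 → 2.

2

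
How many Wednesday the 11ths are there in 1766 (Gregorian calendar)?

Check the 11th of each month of 1766: Jan 11: Sat, Feb 11: Tue, Mar 11: Tue, Apr 11: Fri, May 11: Sun, Jun 11: Wed, Jul 11: Fri, Aug 11: Mon, Sep 11: Thu, Oct 11: Sat, Nov 11: Tue, Dec 11: Thu.
Wednesday occurs in June — 1 month.

1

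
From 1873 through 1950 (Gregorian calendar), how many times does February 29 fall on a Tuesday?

3

Leap years in 1873–1950: 18 of them.
Feb 29 weekday advances by 5 (mod 7) from one leap year to the next four years later (or differs when a century non-leap intervenes).
Leap-day weekdays: 1876:Tue✓ 1880:Sun 1884:Fri 1888:Wed 1892:Mon 1896:Sat 1904:Mon 1908:Sat 1912:Thu 1916:Tue✓ 1920:Sun 1924:Fri 1928:Wed 1932:Mon 1936:Sat 1940:Thu 1944:Tue✓ 1948:Sun
Tuesday: 1876, 1916, 1944 → 3.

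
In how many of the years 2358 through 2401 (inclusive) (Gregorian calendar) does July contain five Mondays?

July has 31 days; it has five Mondays when Monday falls among the first (month-length − 28) days — i.e. when July 1 is one of Monday/Sunday/Saturday.
July 1 by year: 2358:Tue 2359:Wed 2360:Fri 2361:Sat✓ 2362:Sun✓ 2363:Mon✓ 2364:Wed 2365:Thu 2366:Fri 2367:Sat✓ 2368:Mon✓ 2369:Tue 2370:Wed 2371:Thu 2372:Sat✓ …(14 more)… 2387:Wed 2388:Fri 2389:Sat✓ 2390:Sun✓ 2391:Mon✓ 2392:Wed 2393:Thu 2394:Fri 2395:Sat✓ 2396:Mon✓ 2397:Tue 2398:Wed 2399:Thu 2400:Sat✓ 2401:Sun✓
Years with five Mondays: 2361, 2362, 2363, 2367, 2368, 2372, 2373, 2374, 2378, 2379, 2384, 2385, 2389, 2390, 2391, 2395, 2396, 2400, 2401 → 19.

19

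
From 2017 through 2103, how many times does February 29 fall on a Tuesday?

3

Leap years in 2017–2103: 20 of them.
Feb 29 weekday advances by 5 (mod 7) from one leap year to the next four years later (or differs when a century non-leap intervenes).
Leap-day weekdays: 2020:Sat 2024:Thu 2028:Tue✓ 2032:Sun 2036:Fri 2040:Wed 2044:Mon 2048:Sat 2052:Thu 2056:Tue✓ 2060:Sun 2064:Fri 2068:Wed 2072:Mon 2076:Sat 2080:Thu 2084:Tue✓ 2088:Sun 2092:Fri 2096:Wed
Tuesday: 2028, 2056, 2084 → 3.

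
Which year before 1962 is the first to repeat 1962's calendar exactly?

Two years share a calendar iff Jan 1 falls on the same weekday and both are leap or both are common. 1962: Jan 1 is Monday, common year.
1961: Jan 1 Sunday, common
1960: Jan 1 Friday, leap
1959: Jan 1 Thursday, common
1958: Jan 1 Wednesday, common
1957: Jan 1 Tuesday, common
1956: Jan 1 Sunday, leap
1955: Jan 1 Saturday, common
1954: Jan 1 Friday, common
1953: Jan 1 Thursday, common
1952: Jan 1 Tuesday, leap
1951: Jan 1 Monday, common
1951 matches on both conditions.

1951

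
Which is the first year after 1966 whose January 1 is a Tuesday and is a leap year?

1980

Jan 1 advances by 2 weekdays after a leap year and by 1 after a common year.
1966: Jan 1 is Saturday.
1967: Sunday
1968: Monday (leap)
1969: Wednesday
1970: Thursday
1971: Friday
1972: Saturday (leap)
1973: Monday
1974: Tuesday
1975: Wednesday
1976: Thursday (leap)
1977: Saturday
1978: Sunday
1979: Monday
1980: Tuesday (leap)
1980 begins on a Tuesday and is a leap year.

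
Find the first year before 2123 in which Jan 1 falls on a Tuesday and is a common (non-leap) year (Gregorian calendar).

Jan 1 advances by 2 weekdays after a leap year and by 1 after a common year.
2123: Jan 1 is Friday.
2122: Thursday
2121: Wednesday
2120: Monday (leap)
2119: Sunday
2118: Saturday
2117: Friday
2116: Wednesday (leap)
2115: Tuesday
2115 begins on a Tuesday and is a common year.

2115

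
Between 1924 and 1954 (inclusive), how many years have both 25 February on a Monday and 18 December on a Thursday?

Check each year's weekday for 25 February and 18 December:
  1924: Mon/Thu ✓  1925: Wed/Fri  1926: Thu/Sat  1927: Fri/Sun  1928: Sat/Tue  1929: Mon/Wed  1930: Tue/Thu  1931: Wed/Fri  1932: Thu/Sun  1933: Sat/Mon  1934: Sun/Tue  1935: Mon/Wed  1936: Tue/Fri  1937: Thu/Sat  …(3 more)…  1941: Tue/Thu  1942: Wed/Fri  1943: Thu/Sat  1944: Fri/Mon  1945: Sun/Tue  1946: Mon/Wed  1947: Tue/Thu  1948: Wed/Sat  1949: Fri/Sun  1950: Sat/Mon  1951: Sun/Tue  1952: Mon/Thu ✓  1953: Wed/Fri  1954: Thu/Sat
Both conditions hold in: 1924, 1952 — 2.

2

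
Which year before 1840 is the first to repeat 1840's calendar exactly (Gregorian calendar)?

Two years share a calendar iff Jan 1 falls on the same weekday and both are leap or both are common. 1840: Jan 1 is Wednesday, leap year.
1839: Jan 1 Tuesday, common
1838: Jan 1 Monday, common
1837: Jan 1 Sunday, common
1836: Jan 1 Friday, leap
1835: Jan 1 Thursday, common
1834: Jan 1 Wednesday, common
1833: Jan 1 Tuesday, common
1832: Jan 1 Sunday, leap
1831: Jan 1 Saturday, common
1830: Jan 1 Friday, common
1829: Jan 1 Thursday, common
1828: Jan 1 Tuesday, leap
1827: Jan 1 Monday, common
1826: Jan 1 Sunday, common
1825: Jan 1 Saturday, common
1824: Jan 1 Thursday, leap
1823: Jan 1 Wednesday, common
1822: Jan 1 Tuesday, common
1821: Jan 1 Monday, common
1820: Jan 1 Saturday, leap
1819: Jan 1 Friday, common
1818: Jan 1 Thursday, common
1817: Jan 1 Wednesday, common
1816: Jan 1 Monday, leap
1815: Jan 1 Sunday, common
1814: Jan 1 Saturday, common
1813: Jan 1 Friday, common
1812: Jan 1 Wednesday, leap
1812 matches on both conditions.

1812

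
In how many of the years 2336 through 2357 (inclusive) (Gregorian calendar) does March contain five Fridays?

9

March has 31 days; it has five Fridays when Friday falls among the first (month-length − 28) days — i.e. when March 1 is one of Friday/Thursday/Wednesday.
March 1 by year: 2336:Sun 2337:Mon 2338:Tue 2339:Wed✓ 2340:Fri✓ 2341:Sat 2342:Sun 2343:Mon 2344:Wed✓ 2345:Thu✓ 2346:Fri✓ 2347:Sat 2348:Mon 2349:Tue 2350:Wed✓ 2351:Thu✓ 2352:Sat 2353:Sun 2354:Mon 2355:Tue 2356:Thu✓ 2357:Fri✓
Years with five Fridays: 2339, 2340, 2344, 2345, 2346, 2350, 2351, 2356, 2357 → 9.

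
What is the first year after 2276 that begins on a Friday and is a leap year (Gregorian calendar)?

Jan 1 advances by 2 weekdays after a leap year and by 1 after a common year.
2276: Jan 1 is Saturday (leap).
2277: Monday
2278: Tuesday
2279: Wednesday
2280: Thursday (leap)
2281: Saturday
2282: Sunday
2283: Monday
2284: Tuesday (leap)
2285: Thursday
2286: Friday
2287: Saturday
2288: Sunday (leap)
2289: Tuesday
2290: Wednesday
2291: Thursday
2292: Friday (leap)
2292 begins on a Friday and is a leap year.

2292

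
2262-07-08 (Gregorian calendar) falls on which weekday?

Tuesday

January 1, 2262 is a Wednesday.
July 8 is day 189 of the year, i.e. 188 days after Jan 1.
188 mod 7 = 6, so advance 6 weekdays from Wednesday: Tuesday.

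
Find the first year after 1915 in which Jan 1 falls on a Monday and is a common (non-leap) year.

1917

Jan 1 advances by 2 weekdays after a leap year and by 1 after a common year.
1915: Jan 1 is Friday.
1916: Saturday (leap)
1917: Monday
1917 begins on a Monday and is a common year.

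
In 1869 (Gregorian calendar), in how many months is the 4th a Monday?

2

Check the 4th of each month of 1869: Jan 4: Mon, Feb 4: Thu, Mar 4: Thu, Apr 4: Sun, May 4: Tue, Jun 4: Fri, Jul 4: Sun, Aug 4: Wed, Sep 4: Sat, Oct 4: Mon, Nov 4: Thu, Dec 4: Sat.
Monday occurs in January, October — 2 months.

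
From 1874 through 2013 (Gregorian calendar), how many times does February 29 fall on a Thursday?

Leap years in 1874–2013: 34 of them.
Feb 29 weekday advances by 5 (mod 7) from one leap year to the next four years later (or differs when a century non-leap intervenes).
Leap-day weekdays: 1876:Tue 1880:Sun 1884:Fri 1888:Wed 1892:Mon 1896:Sat 1904:Mon 1908:Sat 1912:Thu✓ 1916:Tue 1920:Sun 1924:Fri 1928:Wed …(8 more)… 1964:Sat 1968:Thu✓ 1972:Tue 1976:Sun 1980:Fri 1984:Wed 1988:Mon 1992:Sat 1996:Thu✓ 2000:Tue 2004:Sun 2008:Fri 2012:Wed
Thursday: 1912, 1940, 1968, 1996 → 4.

4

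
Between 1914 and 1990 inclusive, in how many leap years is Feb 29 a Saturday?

2

Leap years in 1914–1990: 19 of them.
Feb 29 weekday advances by 5 (mod 7) from one leap year to the next four years later (or differs when a century non-leap intervenes).
Leap-day weekdays: 1916:Tue 1920:Sun 1924:Fri 1928:Wed 1932:Mon 1936:Sat✓ 1940:Thu 1944:Tue 1948:Sun 1952:Fri 1956:Wed 1960:Mon 1964:Sat✓ 1968:Thu 1972:Tue 1976:Sun 1980:Fri 1984:Wed 1988:Mon
Saturday: 1936, 1964 → 2.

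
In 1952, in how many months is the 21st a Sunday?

Check the 21st of each month of 1952: Jan 21: Mon, Feb 21: Thu, Mar 21: Fri, Apr 21: Mon, May 21: Wed, Jun 21: Sat, Jul 21: Mon, Aug 21: Thu, Sep 21: Sun, Oct 21: Tue, Nov 21: Fri, Dec 21: Sun.
Sunday occurs in September, December — 2 months.

2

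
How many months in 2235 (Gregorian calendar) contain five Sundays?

4

A month of length L has five Sundays iff its first Sunday is on day ≤ L−28 (so day 1–3 in a 31-day month, 1–2 in a 30-day month, day 1 in a leap February).
Checking each month of 2235: Jan starts Thu (31d); Feb starts Sun (28d); Mar starts Sun (31d) ✓; Apr starts Wed (30d); May starts Fri (31d) ✓; Jun starts Mon (30d); Jul starts Wed (31d); Aug starts Sat (31d) ✓; Sep starts Tue (30d); Oct starts Thu (31d); Nov starts Sun (30d) ✓; Dec starts Tue (31d).
Five-Sunday months: March, May, August, November → 4.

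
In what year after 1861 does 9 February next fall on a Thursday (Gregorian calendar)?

1865

From one year to the next, a fixed date's weekday advances by 1, or by 2 when a Feb 29 lies between the two dates.
1861: February 9 is Saturday.
1862: Sunday (+1)
1863: Monday (+1)
1864: Tuesday (+1)
1865: Thursday (+2)
9 February falls on a Thursday in 1865.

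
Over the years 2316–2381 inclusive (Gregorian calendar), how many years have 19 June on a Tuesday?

10

Track 19 June's weekday year by year (advancing +1, or +2 across a Feb 29):
  2316: Mon  2317: Tue (+1) ✓  2318: Wed (+1)  2319: Thu (+1)  2320: Sat (+2)
  2321: Sun (+1)  2322: Mon (+1)  2323: Tue (+1) ✓  2324: Thu (+2)  2325: Fri (+1)
  2326: Sat (+1)  2327: Sun (+1)  2328: Tue (+2) ✓  2329: Wed (+1)  … (38 more years) …
  2368: Wed (+2)  2369: Thu (+1)  2370: Fri (+1)  2371: Sat (+1)  2372: Mon (+2)
  2373: Tue (+1) ✓  2374: Wed (+1)  2375: Thu (+1)  2376: Sat (+2)  2377: Sun (+1)
  2378: Mon (+1)  2379: Tue (+1) ✓  2380: Thu (+2)  2381: Fri (+1)
Tuesday years: 2317, 2323, 2328, 2334, 2345, 2351, 2356, 2362, 2373, 2379 — 10 in total.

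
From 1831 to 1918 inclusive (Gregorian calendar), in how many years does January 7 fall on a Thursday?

13

Track January 7's weekday year by year (advancing +1, or +2 across a Feb 29):
  1831: Fri  1832: Sat (+1)  1833: Mon (+2)  1834: Tue (+1)  1835: Wed (+1)
  1836: Thu (+1) ✓  1837: Sat (+2)  1838: Sun (+1)  1839: Mon (+1)  1840: Tue (+1)
  1841: Thu (+2) ✓  1842: Fri (+1)  1843: Sat (+1)  1844: Sun (+1)  … (60 more years) …
  1905: Sat (+2)  1906: Sun (+1)  1907: Mon (+1)  1908: Tue (+1)  1909: Thu (+2) ✓
  1910: Fri (+1)  1911: Sat (+1)  1912: Sun (+1)  1913: Tue (+2)  1914: Wed (+1)
  1915: Thu (+1) ✓  1916: Fri (+1)  1917: Sun (+2)  1918: Mon (+1)
Thursday years: 1836, 1841, 1847, 1858, 1864, 1869, 1875, 1886, 1892, 1897, 1904, 1909, 1915 — 13 in total.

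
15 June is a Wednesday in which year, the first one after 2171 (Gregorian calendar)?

From one year to the next, a fixed date's weekday advances by 1, or by 2 when a Feb 29 lies between the two dates.
2171: June 15 is Saturday.
2172: Monday (+2)
2173: Tuesday (+1)
2174: Wednesday (+1)
15 June falls on a Wednesday in 2174.

2174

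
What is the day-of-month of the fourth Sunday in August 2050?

August 1, 2050 is a Monday, so the first Sunday is the 7th.
The fourth Sunday is 7 + 21 = 28.

28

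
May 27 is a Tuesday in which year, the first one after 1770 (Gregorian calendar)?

1777

From one year to the next, a fixed date's weekday advances by 1, or by 2 when a Feb 29 lies between the two dates.
1770: May 27 is Sunday.
1771: Monday (+1)
1772: Wednesday (+2)
1773: Thursday (+1)
1774: Friday (+1)
1775: Saturday (+1)
1776: Monday (+2)
1777: Tuesday (+1)
May 27 falls on a Tuesday in 1777.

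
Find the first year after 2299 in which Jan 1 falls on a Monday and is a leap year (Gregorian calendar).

Jan 1 advances by 2 weekdays after a leap year and by 1 after a common year.
2299: Jan 1 is Sunday.
2300: Monday
2301: Tuesday
2302: Wednesday
2303: Thursday
2304: Friday (leap)
2305: Sunday
2306: Monday
2307: Tuesday
2308: Wednesday (leap)
2309: Friday
2310: Saturday
2311: Sunday
2312: Monday (leap)
2312 begins on a Monday and is a leap year.

2312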